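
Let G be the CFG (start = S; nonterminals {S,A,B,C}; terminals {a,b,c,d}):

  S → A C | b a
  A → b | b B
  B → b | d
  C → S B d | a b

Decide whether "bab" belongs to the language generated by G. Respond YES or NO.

CNF form of G:
  S -> A C | T0 T2
  A -> T0 B | b
  B -> b | d
  C -> S X3 | T2 T0
  T0 -> b
  T1 -> d
  T2 -> a
  X3 -> B T1

CYK table (by increasing span):
  cell(0,0) b: {A,B,T0}  orig:{A,B}
  cell(1,1) a: {T2}  orig:{}
  cell(2,2) b: {A,B,T0}  orig:{A,B}
  cell(0,1) ba: {S}
  cell(1,2) ab: {C}
  cell(0,2) bab: {S}

S ∈ T[0,2] ⇒ YES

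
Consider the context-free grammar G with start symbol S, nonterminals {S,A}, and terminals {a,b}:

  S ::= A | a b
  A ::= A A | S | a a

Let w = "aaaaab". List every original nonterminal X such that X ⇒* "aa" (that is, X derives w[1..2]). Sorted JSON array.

CNF form of G:
  S -> A A | T0 T0 | T0 T1
  A -> A A | T0 T0 | T0 T1
  T0 -> a
  T1 -> b

CYK table (by increasing span) (cells [i..j] with 1 ≤ i ≤ j ≤ 2 only):
  cell(1,1) a: {T0}  orig:{}
  cell(2,2) a: {T0}  orig:{}
  cell(1,2) aa: {A,S}

Original NTs in T[1,2] deriving "aa": ["A", "S"]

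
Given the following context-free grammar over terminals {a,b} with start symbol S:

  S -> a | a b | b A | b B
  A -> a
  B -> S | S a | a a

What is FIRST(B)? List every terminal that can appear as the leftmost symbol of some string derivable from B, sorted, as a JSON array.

FIRST iteration:
iter 1:
  A via A→a: +{a}
  B via B→a a: +{a}
  S via S→a: +{a}
  S via S→b A: +{b}
  FIRST[S]={a,b}  FIRST[A]={a}  FIRST[B]={a}
iter 2:
  B via B→S: +{b}
  FIRST[S]={a,b}  FIRST[A]={a}  FIRST[B]={a,b}
iter 3: — fixpoint
  FIRST[S]={a,b}  FIRST[A]={a}  FIRST[B]={a,b}

FIRST(B) = ["a", "b"]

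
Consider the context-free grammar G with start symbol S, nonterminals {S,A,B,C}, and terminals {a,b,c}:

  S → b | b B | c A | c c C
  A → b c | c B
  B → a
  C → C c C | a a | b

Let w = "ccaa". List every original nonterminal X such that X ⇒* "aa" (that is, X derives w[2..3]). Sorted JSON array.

CNF form of G:
  S -> T0 B | T1 A | T1 X4 | b
  A -> T0 T1 | T1 B
  B -> a
  C -> C X3 | T2 T2 | b
  T0 -> b
  T1 -> c
  T2 -> a
  X3 -> T1 C
  X4 -> T1 C

Fill CYK table bottom-up, restricted to cells inside w[2..3]:
  T[2,2] 'a' = {B,T2}  orig:{B}
  T[3,3] 'a' = {B,T2}  orig:{B}
  T[2,3] 'aa' = {C}

Original NTs in T[2,3] deriving "aa": ["C"]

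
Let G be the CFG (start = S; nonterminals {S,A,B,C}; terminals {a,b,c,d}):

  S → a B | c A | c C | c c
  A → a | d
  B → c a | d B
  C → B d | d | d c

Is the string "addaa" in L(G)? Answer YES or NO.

CNF form of G:
  S -> T0 A | T0 C | T0 T0 | T1 B
  A -> a | d
  B -> T0 T1 | T2 B
  C -> B T2 | T2 T0 | d
  T0 -> c
  T1 -> a
  T2 -> d

Fill CYK table bottom-up:
  cell(0,0) a: {A,T1}  orig:{A}
  cell(1,1) d: {A,C,T2}  orig:{A,C}
  cell(2,2) d: {A,C,T2}  orig:{A,C}
  cell(3,3) a: {A,T1}  orig:{A}
  cell(4,4) a: {A,T1}  orig:{A}
  cell(0,1) ad: ∅
  cell(1,2) dd: ∅
  cell(2,3) da: ∅
  cell(3,4) aa: ∅
  cell(0,2) add: ∅
  cell(1,3) dda: ∅
  cell(2,4) daa: ∅
  cell(0,3) adda: ∅
  cell(1,4) ddaa: ∅
  cell(0,4) addaa: ∅

S ∉ T[0,4] ⇒ NO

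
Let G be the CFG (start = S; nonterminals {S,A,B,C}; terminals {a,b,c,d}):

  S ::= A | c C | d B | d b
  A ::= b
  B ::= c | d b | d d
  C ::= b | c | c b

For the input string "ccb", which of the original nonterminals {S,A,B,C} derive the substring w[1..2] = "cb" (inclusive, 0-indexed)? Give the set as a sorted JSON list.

CNF form of G:
  S -> T0 B | T0 T1 | T2 C | b
  A -> b
  B -> T0 T0 | T0 T1 | c
  C -> T2 T1 | b | c
  T0 -> d
  T1 -> b
  T2 -> c

CYK fill, restricted to cells inside w[1..2]:
  [1..1]={B,C,T2}  "c"  orig:{B,C}
  [2..2]={A,C,S,T1}  "b"  orig:{A,C,S}
  [1..2]={C,S}  "cb"

Original NTs in T[1,2] deriving "cb": ["C", "S"]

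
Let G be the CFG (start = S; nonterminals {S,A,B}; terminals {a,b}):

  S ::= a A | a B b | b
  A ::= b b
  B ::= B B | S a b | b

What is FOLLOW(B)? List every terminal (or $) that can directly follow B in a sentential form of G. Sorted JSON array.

FIRST iteration:
[1]
  A via A→b b: +{b}
  B via B→b: +{b}
  S via S→a A: +{a}
  S via S→b: +{b}
  S: {a,b}  A: {b}  B: {b}
[2]
  B via B→S a b: +{a}
  S: {a,b}  A: {b}  B: {a,b}
[3] (stable)
  S: {a,b}  A: {b}  B: {a,b}

FOLLOW iteration:
seed FOLLOW(S) with $
round 1:
  B→B B: FOLLOW(B) ⊇ FIRST(B) = {a,b}; new: +{a,b}
  B→S a b: FOLLOW(S) ⊇ FIRST(a) = {a}; new: +{a}
  S→a A: FOLLOW(A) ⊇ FOLLOW(S) ⊇ {$,a}; new: +{$,a}
  S: {$,a}  A: {$,a}  B: {a,b}
round 2: done
  S: {$,a}  A: {$,a}  B: {a,b}

FOLLOW(B) = ["a", "b"]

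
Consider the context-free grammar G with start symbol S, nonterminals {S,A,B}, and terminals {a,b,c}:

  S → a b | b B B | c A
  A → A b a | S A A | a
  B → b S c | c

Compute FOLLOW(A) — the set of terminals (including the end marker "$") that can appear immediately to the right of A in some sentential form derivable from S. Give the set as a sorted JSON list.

Compute FIRST by fixpoint:
pass 1:
  A via A→a: +{a}
  B via B→b S c: +{b}
  B via B→c: +{c}
  S via S→a b: +{a}
  S via S→b B B: +{b}
  S via S→c A: +{c}
  FIRST[S]={a,b,c}  FIRST[A]={a}  FIRST[B]={b,c}
pass 2:
  A via A→S A A: +{b,c}
  FIRST[S]={a,b,c}  FIRST[A]={a,b,c}  FIRST[B]={b,c}
pass 3: (no change)
  FIRST[S]={a,b,c}  FIRST[A]={a,b,c}  FIRST[B]={b,c}

FOLLOW sets:
seed FOLLOW(S) with $
[1]
  A→A b a: FOLLOW(A) ⊇ FIRST(b) = {b}; new: +{b}
  A→S A A: FOLLOW(S) ⊇ FIRST(A) = {a,b,c}; new: +{a,b,c}
  A→S A A: FOLLOW(A) ⊇ FIRST(A) = {a,b,c}; new: +{a,c}
  S→b B B: FOLLOW(B) ⊇ FIRST(B) = {b,c}; new: +{b,c}
  S→b B B: FOLLOW(B) ⊇ FOLLOW(S) ⊇ {$,a,b,c}; new: +{$,a}
  S→c A: FOLLOW(A) ⊇ FOLLOW(S) ⊇ {$,a,b,c}; new: +{$}
  FOLLOW[S]={$,a,b,c}  FOLLOW[A]={$,a,b,c}  FOLLOW[B]={$,a,b,c}
[2] — fixpoint
  FOLLOW[S]={$,a,b,c}  FOLLOW[A]={$,a,b,c}  FOLLOW[B]={$,a,b,c}

FOLLOW(A) = ["$", "a", "b", "c"]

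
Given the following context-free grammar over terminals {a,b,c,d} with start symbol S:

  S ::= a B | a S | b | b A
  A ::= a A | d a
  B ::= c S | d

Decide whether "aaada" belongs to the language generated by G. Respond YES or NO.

CNF form of G:
  S -> T0 B | T0 S | T3 A | b
  A -> T0 A | T1 T0
  B -> T2 S | d
  T0 -> a
  T1 -> d
  T2 -> c
  T3 -> b

CYK table (by increasing span):
  T[0,0] 'a' = {T0}  orig:{}
  T[1,1] 'a' = {T0}  orig:{}
  T[2,2] 'a' = {T0}  orig:{}
  T[3,3] 'd' = {B,T1}  orig:{B}
  T[4,4] 'a' = {T0}  orig:{}
  T[0,1] 'aa' = ∅
  T[1,2] 'aa' = ∅
  T[2,3] 'ad' = {S}
  T[3,4] 'da' = {A}
  T[0,2] 'aaa' = ∅
  T[1,3] 'aad' = {S}
  T[2,4] 'ada' = {A}
  T[0,3] 'aaad' = {S}
  T[1,4] 'aada' = {A}
  T[0,4] 'aaada' = {A}

S ∉ T[0,4] ⇒ NO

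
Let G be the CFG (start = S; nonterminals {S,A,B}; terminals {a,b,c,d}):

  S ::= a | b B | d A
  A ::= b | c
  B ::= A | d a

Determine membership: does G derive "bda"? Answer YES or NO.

CNF form of G:
  S -> T0 A | T2 B | a
  A -> b | c
  B -> T0 T1 | b | c
  T0 -> d
  T1 -> a
  T2 -> b

Fill CYK table bottom-up:
  cell(0,0) b: {A,B,T2}  orig:{A,B}
  cell(1,1) d: {T0}  orig:{}
  cell(2,2) a: {S,T1}  orig:{S}
  cell(0,1) bd: ∅
  cell(1,2) da: {B}
  cell(0,2) bda: {S}

S ∈ T[0,2] ⇒ YES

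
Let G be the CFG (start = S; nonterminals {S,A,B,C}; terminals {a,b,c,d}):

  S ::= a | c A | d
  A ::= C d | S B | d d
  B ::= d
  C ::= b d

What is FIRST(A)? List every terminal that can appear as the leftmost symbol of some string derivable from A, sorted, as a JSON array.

FIRST iteration:
pass 1:
  A via A→d d: +{d}
  B via B→d: +{d}
  C via C→b d: +{b}
  S via S→a: +{a}
  S via S→c A: +{c}
  S via S→d: +{d}
  S: {a,c,d}  A: {d}  B: {d}  C: {b}
pass 2:
  A via A→C d: +{b}
  A via A→S B: +{a,c}
  S: {a,c,d}  A: {a,b,c,d}  B: {d}  C: {b}
pass 3: (no change)
  S: {a,c,d}  A: {a,b,c,d}  B: {d}  C: {b}

FIRST(A) = ["a", "b", "c", "d"]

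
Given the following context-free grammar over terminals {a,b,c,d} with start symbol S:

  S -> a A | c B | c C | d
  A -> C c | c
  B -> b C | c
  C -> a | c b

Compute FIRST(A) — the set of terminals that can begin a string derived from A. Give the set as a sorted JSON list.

FIRST sets, iterate to fixpoint:
pass 1:
  A via A→c: +{c}
  B via B→b C: +{b}
  B via B→c: +{c}
  C via C→a: +{a}
  C via C→c b: +{c}
  S via S→a A: +{a}
  S via S→c B: +{c}
  S via S→d: +{d}
  FIRST(S)={a,c,d}  FIRST(A)={c}  FIRST(B)={b,c}  FIRST(C)={a,c}
pass 2:
  A via A→C c: +{a}
  FIRST(S)={a,c,d}  FIRST(A)={a,c}  FIRST(B)={b,c}  FIRST(C)={a,c}
pass 3: done
  FIRST(S)={a,c,d}  FIRST(A)={a,c}  FIRST(B)={b,c}  FIRST(C)={a,c}

FIRST(A) = ["a", "c"]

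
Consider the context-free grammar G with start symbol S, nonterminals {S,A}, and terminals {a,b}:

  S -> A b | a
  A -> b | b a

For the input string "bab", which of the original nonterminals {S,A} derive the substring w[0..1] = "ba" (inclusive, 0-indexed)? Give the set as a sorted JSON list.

CNF form of G:
  S -> A T0 | a
  A -> T0 T1 | b
  T0 -> b
  T1 -> a

CYK table (by increasing span), restricted to cells inside w[0..1]:
  T[0,0] 'b' = {A,T0}  orig:{A}
  T[1,1] 'a' = {S,T1}  orig:{S}
  T[0,1] 'ba' = {A}

Original NTs in T[0,1] deriving "ba": ["A"]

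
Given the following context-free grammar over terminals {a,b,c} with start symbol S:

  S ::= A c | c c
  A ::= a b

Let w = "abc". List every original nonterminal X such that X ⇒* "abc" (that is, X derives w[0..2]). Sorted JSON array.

Convert to CNF:
  S -> A T2 | T2 T2
  A -> T0 T1
  T0 -> a
  T1 -> b
  T2 -> c

Fill CYK table bottom-up — only the sub-triangle for w[0..2]:
  cell(0,0) a: {T0}  orig:{}
  cell(1,1) b: {T1}  orig:{}
  cell(2,2) c: {T2}  orig:{}
  cell(0,1) ab: {A}
  cell(1,2) bc: ∅
  cell(0,2) abc: {S}

Original NTs in T[0,2] deriving "abc": ["S"]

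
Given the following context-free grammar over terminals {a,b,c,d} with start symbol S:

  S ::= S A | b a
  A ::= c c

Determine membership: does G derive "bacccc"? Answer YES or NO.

CNF form of G:
  S -> S A | T1 T2
  A -> T0 T0
  T0 -> c
  T1 -> b
  T2 -> a

CYK fill:
  T[0,0] 'b' = {T1}  orig:{}
  T[1,1] 'a' = {T2}  orig:{}
  T[2,2] 'c' = {T0}  orig:{}
  T[3,3] 'c' = {T0}  orig:{}
  T[4,4] 'c' = {T0}  orig:{}
  T[5,5] 'c' = {T0}  orig:{}
  T[0,1] 'ba' = {S}
  T[1,2] 'ac' = ∅
  T[2,3] 'cc' = {A}
  T[3,4] 'cc' = {A}
  T[4,5] 'cc' = {A}
  T[0,2] 'bac' = ∅
  T[1,3] 'acc' = ∅
  T[2,4] 'ccc' = ∅
  T[3,5] 'ccc' = ∅
  T[0,3] 'bacc' = {S}
  T[1,4] 'accc' = ∅
  T[2,5] 'cccc' = ∅
  T[0,4] 'baccc' = ∅
  T[1,5] 'acccc' = ∅
  T[0,5] 'bacccc' = {S}

S ∈ T[0,5] ⇒ YES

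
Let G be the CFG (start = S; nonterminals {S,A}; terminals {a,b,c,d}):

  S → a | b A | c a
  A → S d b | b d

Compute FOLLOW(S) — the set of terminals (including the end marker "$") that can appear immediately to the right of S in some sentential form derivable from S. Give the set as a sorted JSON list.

FIRST iteration:
round 1:
  A via A→b d: +{b}
  S via S→a: +{a}
  S via S→b A: +{b}
  S via S→c a: +{c}
  FIRST(S)={a,b,c}  FIRST(A)={b}
round 2:
  A via A→S d b: +{a,c}
  FIRST(S)={a,b,c}  FIRST(A)={a,b,c}
round 3: (stable)
  FIRST(S)={a,b,c}  FIRST(A)={a,b,c}

Compute FOLLOW by fixpoint:
seed FOLLOW(S) with $
[1]
  A→S d b: FOLLOW(S) ⊇ FIRST(d) = {d}; new: +{d}
  S→b A: FOLLOW(A) ⊇ FOLLOW(S) ⊇ {$,d}; new: +{$,d}
  FOLLOW(S)={$,d}  FOLLOW(A)={$,d}
[2] — fixpoint
  FOLLOW(S)={$,d}  FOLLOW(A)={$,d}

FOLLOW(S) = ["$", "d"]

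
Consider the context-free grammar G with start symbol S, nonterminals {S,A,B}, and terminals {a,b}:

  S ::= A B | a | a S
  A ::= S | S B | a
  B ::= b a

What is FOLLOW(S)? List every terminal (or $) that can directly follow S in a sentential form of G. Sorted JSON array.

FIRST iteration:
round 1:
  A via A→a: +{a}
  B via B→b a: +{b}
  S via S→A B: +{a}
  S: {a}  A: {a}  B: {b}
round 2: (no change)
  S: {a}  A: {a}  B: {b}

Compute FOLLOW by fixpoint:
FOLLOW(S) := {$}
pass 1:
  A→S B: FOLLOW(S) ⊇ FIRST(B) = {b}; new: +{b}
  S→A B: FOLLOW(A) ⊇ FIRST(B) = {b}; new: +{b}
  S→A B: FOLLOW(B) ⊇ FOLLOW(S) ⊇ {$,b}; new: +{$,b}
  FOLLOW(S)={$,b}  FOLLOW(A)={b}  FOLLOW(B)={$,b}
pass 2: (no change)
  FOLLOW(S)={$,b}  FOLLOW(A)={b}  FOLLOW(B)={$,b}

FOLLOW(S) = ["$", "b"]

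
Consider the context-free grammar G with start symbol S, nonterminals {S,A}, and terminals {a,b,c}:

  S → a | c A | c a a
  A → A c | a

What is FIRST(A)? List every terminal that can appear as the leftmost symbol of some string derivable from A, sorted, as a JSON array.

FIRST sets, iterate to fixpoint:
[1]
  A via A→a: +{a}
  S via S→a: +{a}
  S via S→c A: +{c}
  S: {a,c}  A: {a}
[2] (stable)
  S: {a,c}  A: {a}

FIRST(A) = ["a"]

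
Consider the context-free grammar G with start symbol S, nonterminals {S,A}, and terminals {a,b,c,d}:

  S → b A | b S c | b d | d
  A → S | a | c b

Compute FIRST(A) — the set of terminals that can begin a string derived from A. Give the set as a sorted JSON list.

FIRST sets, iterate to fixpoint:
round 1:
  A via A→a: +{a}
  A via A→c b: +{c}
  S via S→b A: +{b}
  S via S→d: +{d}
  FIRST[S]={b,d}  FIRST[A]={a,c}
round 2:
  A via A→S: +{b,d}
  FIRST[S]={b,d}  FIRST[A]={a,b,c,d}
round 3: (stable)
  FIRST[S]={b,d}  FIRST[A]={a,b,c,d}

FIRST(A) = ["a", "b", "c", "d"]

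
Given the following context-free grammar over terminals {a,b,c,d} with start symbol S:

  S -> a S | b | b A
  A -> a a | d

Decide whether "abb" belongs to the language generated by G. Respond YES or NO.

Convert to CNF:
  S -> T0 S | T1 A | b
  A -> T0 T0 | d
  T0 -> a
  T1 -> b

Fill CYK table bottom-up:
  T[0,0] 'a' = {T0}  orig:{}
  T[1,1] 'b' = {S,T1}  orig:{S}
  T[2,2] 'b' = {S,T1}  orig:{S}
  T[0,1] 'ab' = {S}
  T[1,2] 'bb' = ∅
  T[0,2] 'abb' = ∅

S ∉ T[0,2] ⇒ NO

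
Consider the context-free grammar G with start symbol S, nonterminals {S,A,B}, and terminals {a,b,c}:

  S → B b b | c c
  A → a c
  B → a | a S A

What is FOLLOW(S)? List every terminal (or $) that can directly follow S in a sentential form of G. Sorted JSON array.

FIRST iteration:
round 1:
  A via A→a c: +{a}
  B via B→a: +{a}
  S via S→B b b: +{a}
  S via S→c c: +{c}
  FIRST(S)={a,c}  FIRST(A)={a}  FIRST(B)={a}
round 2: (stable)
  FIRST(S)={a,c}  FIRST(A)={a}  FIRST(B)={a}

Compute FOLLOW by fixpoint:
seed FOLLOW(S) with $
[1]
  B→a S A: FOLLOW(S) ⊇ FIRST(A) = {a}; new: +{a}
  S→B b b: FOLLOW(B) ⊇ FIRST(b) = {b}; new: +{b}
  S: {$,a}  A: {}  B: {b}
[2]
  B→a S A: FOLLOW(A) ⊇ FOLLOW(B) ⊇ {b}; new: +{b}
  S: {$,a}  A: {b}  B: {b}
[3] done
  S: {$,a}  A: {b}  B: {b}

FOLLOW(S) = ["$", "a"]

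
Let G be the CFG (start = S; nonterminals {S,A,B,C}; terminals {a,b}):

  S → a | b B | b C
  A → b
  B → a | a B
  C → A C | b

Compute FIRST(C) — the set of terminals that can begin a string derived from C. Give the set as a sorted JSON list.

Compute FIRST by fixpoint:
iter 1:
  A via A→b: +{b}
  B via B→a: +{a}
  C via C→A C: +{b}
  S via S→a: +{a}
  S via S→b B: +{b}
  S: {a,b}  A: {b}  B: {a}  C: {b}
iter 2: (stable)
  S: {a,b}  A: {b}  B: {a}  C: {b}

FIRST(C) = ["b"]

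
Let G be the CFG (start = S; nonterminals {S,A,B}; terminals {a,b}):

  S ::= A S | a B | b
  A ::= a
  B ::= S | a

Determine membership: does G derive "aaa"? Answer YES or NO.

Convert to CNF:
  S -> A S | T0 B | b
  A -> a
  B -> A S | T0 B | a | b
  T0 -> a

CYK fill:
  [0..0]={A,B,T0}  "a"  orig:{A,B}
  [1..1]={A,B,T0}  "a"  orig:{A,B}
  [2..2]={A,B,T0}  "a"  orig:{A,B}
  [0..1]={B,S}  "aa"
  [1..2]={B,S}  "aa"
  [0..2]={B,S}  "aaa"

S ∈ T[0,2] ⇒ YES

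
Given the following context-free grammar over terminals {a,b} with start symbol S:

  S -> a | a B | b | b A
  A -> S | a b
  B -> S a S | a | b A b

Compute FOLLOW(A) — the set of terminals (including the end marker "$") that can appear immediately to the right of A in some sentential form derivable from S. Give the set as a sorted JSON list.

FIRST sets, iterate to fixpoint:
iter 1:
  A via A→a b: +{a}
  B via B→a: +{a}
  B via B→b A b: +{b}
  S via S→a: +{a}
  S via S→b: +{b}
  FIRST(S)={a,b}  FIRST(A)={a}  FIRST(B)={a,b}
iter 2:
  A via A→S: +{b}
  FIRST(S)={a,b}  FIRST(A)={a,b}  FIRST(B)={a,b}
iter 3: — fixpoint
  FIRST(S)={a,b}  FIRST(A)={a,b}  FIRST(B)={a,b}

FOLLOW sets:
FOLLOW(S) := {$}
iter 1:
  B→S a S: FOLLOW(S) ⊇ FIRST(a) = {a}; new: +{a}
  B→b A b: FOLLOW(A) ⊇ FIRST(b) = {b}; new: +{b}
  S→a B: FOLLOW(B) ⊇ FOLLOW(S) ⊇ {$,a}; new: +{$,a}
  S→b A: FOLLOW(A) ⊇ FOLLOW(S) ⊇ {$,a}; new: +{$,a}
  S: {$,a}  A: {$,a,b}  B: {$,a}
iter 2:
  A→S: FOLLOW(S) ⊇ FOLLOW(A) ⊇ {$,a,b}; new: +{b}
  S→a B: FOLLOW(B) ⊇ FOLLOW(S) ⊇ {$,a,b}; new: +{b}
  S: {$,a,b}  A: {$,a,b}  B: {$,a,b}
iter 3: (stable)
  S: {$,a,b}  A: {$,a,b}  B: {$,a,b}

FOLLOW(A) = ["$", "a", "b"]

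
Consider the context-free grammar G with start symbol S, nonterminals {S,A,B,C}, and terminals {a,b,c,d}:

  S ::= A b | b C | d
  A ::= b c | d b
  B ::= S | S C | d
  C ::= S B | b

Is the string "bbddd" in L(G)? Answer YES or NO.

Convert to CNF:
  S -> A T0 | T0 C | d
  A -> T0 T1 | T2 T0
  B -> A T0 | S C | T0 C | d
  C -> S B | b
  T0 -> b
  T1 -> c
  T2 -> d

CYK fill:
  T[0,0] 'b' = {C,T0}  orig:{C}
  T[1,1] 'b' = {C,T0}  orig:{C}
  T[2,2] 'd' = {B,S,T2}  orig:{B,S}
  T[3,3] 'd' = {B,S,T2}  orig:{B,S}
  T[4,4] 'd' = {B,S,T2}  orig:{B,S}
  T[0,1] 'bb' = {B,S}
  T[1,2] 'bd' = ∅
  T[2,3] 'dd' = {C}
  T[3,4] 'dd' = {C}
  T[0,2] 'bbd' = {C}
  T[1,3] 'bdd' = {B,S}
  T[2,4] 'ddd' = {B}
  T[0,3] 'bbdd' = {B}
  T[1,4] 'bddd' = {C}
  T[0,4] 'bbddd' = {B,C,S}

S ∈ T[0,4] ⇒ YES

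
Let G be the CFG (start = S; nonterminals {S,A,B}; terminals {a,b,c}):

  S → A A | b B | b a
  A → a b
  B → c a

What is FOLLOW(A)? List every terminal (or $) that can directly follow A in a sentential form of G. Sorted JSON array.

FIRST sets, iterate to fixpoint:
pass 1:
  A via A→a b: +{a}
  B via B→c a: +{c}
  S via S→A A: +{a}
  S via S→b B: +{b}
  S: {a,b}  A: {a}  B: {c}
pass 2: — fixpoint
  S: {a,b}  A: {a}  B: {c}

FOLLOW iteration:
seed FOLLOW(S) with $
pass 1:
  S→A A: FOLLOW(A) ⊇ FIRST(A) = {a}; new: +{a}
  S→A A: FOLLOW(A) ⊇ FOLLOW(S) ⊇ {$}; new: +{$}
  S→b B: FOLLOW(B) ⊇ FOLLOW(S) ⊇ {$}; new: +{$}
  FOLLOW[S]={$}  FOLLOW[A]={$,a}  FOLLOW[B]={$}
pass 2: (stable)
  FOLLOW[S]={$}  FOLLOW[A]={$,a}  FOLLOW[B]={$}

FOLLOW(A) = ["$", "a"]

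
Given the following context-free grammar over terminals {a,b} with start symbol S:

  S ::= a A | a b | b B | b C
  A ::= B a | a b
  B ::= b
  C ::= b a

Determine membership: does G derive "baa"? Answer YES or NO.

CNF form of G:
  S -> T0 A | T0 T1 | T1 B | T1 C
  A -> B T0 | T0 T1
  B -> b
  C -> T1 T0
  T0 -> a
  T1 -> b

CYK table (by increasing span):
  cell(0,0) b: {B,T1}  orig:{B}
  cell(1,1) a: {T0}  orig:{}
  cell(2,2) a: {T0}  orig:{}
  cell(0,1) ba: {A,C}
  cell(1,2) aa: ∅
  cell(0,2) baa: ∅

S ∉ T[0,2] ⇒ NO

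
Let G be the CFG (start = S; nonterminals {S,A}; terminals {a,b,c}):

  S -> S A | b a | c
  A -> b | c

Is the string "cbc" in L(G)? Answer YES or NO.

Convert to CNF:
  S -> S A | T0 T1 | c
  A -> b | c
  T0 -> b
  T1 -> a

CYK fill:
  T[0,0] 'c' = {A,S}
  T[1,1] 'b' = {A,T0}  orig:{A}
  T[2,2] 'c' = {A,S}
  T[0,1] 'cb' = {S}
  T[1,2] 'bc' = ∅
  T[0,2] 'cbc' = {S}

S ∈ T[0,2] ⇒ YES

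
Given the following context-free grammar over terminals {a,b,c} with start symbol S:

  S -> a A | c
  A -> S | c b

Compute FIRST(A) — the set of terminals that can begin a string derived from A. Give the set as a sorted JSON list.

FIRST iteration:
round 1:
  A via A→c b: +{c}
  S via S→a A: +{a}
  S via S→c: +{c}
  FIRST(S)={a,c}  FIRST(A)={c}
round 2:
  A via A→S: +{a}
  FIRST(S)={a,c}  FIRST(A)={a,c}
round 3: (stable)
  FIRST(S)={a,c}  FIRST(A)={a,c}

FIRST(A) = ["a", "c"]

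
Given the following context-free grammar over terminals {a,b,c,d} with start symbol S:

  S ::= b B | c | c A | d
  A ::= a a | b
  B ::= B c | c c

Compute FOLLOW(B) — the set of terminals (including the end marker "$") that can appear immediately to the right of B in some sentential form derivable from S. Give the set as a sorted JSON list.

FIRST iteration:
round 1:
  A via A→a a: +{a}
  A via A→b: +{b}
  B via B→c c: +{c}
  S via S→b B: +{b}
  S via S→c: +{c}
  S via S→d: +{d}
  S: {b,c,d}  A: {a,b}  B: {c}
round 2: — fixpoint
  S: {b,c,d}  A: {a,b}  B: {c}

FOLLOW sets:
initialize: $ ∈ FOLLOW(S)
pass 1:
  B→B c: FOLLOW(B) ⊇ FIRST(c) = {c}; new: +{c}
  S→b B: FOLLOW(B) ⊇ FOLLOW(S) ⊇ {$}; new: +{$}
  S→c A: FOLLOW(A) ⊇ FOLLOW(S) ⊇ {$}; new: +{$}
  FOLLOW[S]={$}  FOLLOW[A]={$}  FOLLOW[B]={$,c}
pass 2: done
  FOLLOW[S]={$}  FOLLOW[A]={$}  FOLLOW[B]={$,c}

FOLLOW(B) = ["$", "c"]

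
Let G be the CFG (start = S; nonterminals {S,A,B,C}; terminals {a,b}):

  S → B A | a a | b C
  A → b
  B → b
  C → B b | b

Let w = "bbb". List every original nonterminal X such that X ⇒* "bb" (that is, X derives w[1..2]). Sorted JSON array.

CNF form of G:
  S -> B A | T0 C | T1 T1
  A -> b
  B -> b
  C -> B T0 | b
  T0 -> b
  T1 -> a

Fill CYK table bottom-up (cells [i..j] with 1 ≤ i ≤ j ≤ 2 only):
  cell(1,1) b: {A,B,C,T0}  orig:{A,B,C}
  cell(2,2) b: {A,B,C,T0}  orig:{A,B,C}
  cell(1,2) bb: {C,S}

Original NTs in T[1,2] deriving "bb": ["C", "S"]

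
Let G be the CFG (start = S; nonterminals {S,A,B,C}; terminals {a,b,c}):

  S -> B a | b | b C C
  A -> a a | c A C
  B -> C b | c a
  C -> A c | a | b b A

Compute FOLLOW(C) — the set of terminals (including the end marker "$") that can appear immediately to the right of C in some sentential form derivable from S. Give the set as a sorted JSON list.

FIRST iteration:
pass 1:
  A via A→a a: +{a}
  A via A→c A C: +{c}
  B via B→c a: +{c}
  C via C→A c: +{a,c}
  C via C→b b A: +{b}
  S via S→B a: +{c}
  S via S→b: +{b}
  FIRST[S]={b,c}  FIRST[A]={a,c}  FIRST[B]={c}  FIRST[C]={a,b,c}
pass 2:
  B via B→C b: +{a,b}
  S via S→B a: +{a}
  FIRST[S]={a,b,c}  FIRST[A]={a,c}  FIRST[B]={a,b,c}  FIRST[C]={a,b,c}
pass 3: done
  FIRST[S]={a,b,c}  FIRST[A]={a,c}  FIRST[B]={a,b,c}  FIRST[C]={a,b,c}

Compute FOLLOW by fixpoint:
seed FOLLOW(S) with $
iter 1:
  A→c A C: FOLLOW(A) ⊇ FIRST(C) = {a,b,c}; new: +{a,b,c}
  A→c A C: FOLLOW(C) ⊇ FOLLOW(A) ⊇ {a,b,c}; new: +{a,b,c}
  S→B a: FOLLOW(B) ⊇ FIRST(a) = {a}; new: +{a}
  S→b C C: FOLLOW(C) ⊇ FOLLOW(S) ⊇ {$}; new: +{$}
  FOLLOW(S)={$}  FOLLOW(A)={a,b,c}  FOLLOW(B)={a}  FOLLOW(C)={$,a,b,c}
iter 2:
  C→b b A: FOLLOW(A) ⊇ FOLLOW(C) ⊇ {$,a,b,c}; new: +{$}
  FOLLOW(S)={$}  FOLLOW(A)={$,a,b,c}  FOLLOW(B)={a}  FOLLOW(C)={$,a,b,c}
iter 3: done
  FOLLOW(S)={$}  FOLLOW(A)={$,a,b,c}  FOLLOW(B)={a}  FOLLOW(C)={$,a,b,c}

FOLLOW(C) = ["$", "a", "b", "c"]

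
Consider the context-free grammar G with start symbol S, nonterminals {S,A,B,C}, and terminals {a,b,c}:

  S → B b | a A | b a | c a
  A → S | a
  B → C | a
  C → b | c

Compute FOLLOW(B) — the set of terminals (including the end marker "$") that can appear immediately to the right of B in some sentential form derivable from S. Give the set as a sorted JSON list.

Compute FIRST by fixpoint:
[1]
  A via A→a: +{a}
  B via B→a: +{a}
  C via C→b: +{b}
  C via C→c: +{c}
  S via S→B b: +{a}
  S via S→b a: +{b}
  S via S→c a: +{c}
  FIRST(S)={a,b,c}  FIRST(A)={a}  FIRST(B)={a}  FIRST(C)={b,c}
[2]
  A via A→S: +{b,c}
  B via B→C: +{b,c}
  FIRST(S)={a,b,c}  FIRST(A)={a,b,c}  FIRST(B)={a,b,c}  FIRST(C)={b,c}
[3] (stable)
  FIRST(S)={a,b,c}  FIRST(A)={a,b,c}  FIRST(B)={a,b,c}  FIRST(C)={b,c}

FOLLOW sets:
initialize: $ ∈ FOLLOW(S)
[1]
  S→B b: FOLLOW(B) ⊇ FIRST(b) = {b}; new: +{b}
  S→a A: FOLLOW(A) ⊇ FOLLOW(S) ⊇ {$}; new: +{$}
  FOLLOW(S)={$}  FOLLOW(A)={$}  FOLLOW(B)={b}  FOLLOW(C)={}
[2]
  B→C: FOLLOW(C) ⊇ FOLLOW(B) ⊇ {b}; new: +{b}
  FOLLOW(S)={$}  FOLLOW(A)={$}  FOLLOW(B)={b}  FOLLOW(C)={b}
[3] — fixpoint
  FOLLOW(S)={$}  FOLLOW(A)={$}  FOLLOW(B)={b}  FOLLOW(C)={b}

FOLLOW(B) = ["b"]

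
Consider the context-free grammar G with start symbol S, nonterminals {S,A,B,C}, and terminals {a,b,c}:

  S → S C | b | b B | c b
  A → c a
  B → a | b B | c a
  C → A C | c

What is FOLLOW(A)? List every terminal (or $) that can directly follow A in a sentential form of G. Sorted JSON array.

Compute FIRST by fixpoint:
round 1:
  A via A→c a: +{c}
  B via B→a: +{a}
  B via B→b B: +{b}
  B via B→c a: +{c}
  C via C→A C: +{c}
  S via S→b: +{b}
  S via S→c b: +{c}
  S: {b,c}  A: {c}  B: {a,b,c}  C: {c}
round 2: (no change)
  S: {b,c}  A: {c}  B: {a,b,c}  C: {c}

FOLLOW sets:
FOLLOW(S) := {$}
iter 1:
  C→A C: FOLLOW(A) ⊇ FIRST(C) = {c}; new: +{c}
  S→S C: FOLLOW(S) ⊇ FIRST(C) = {c}; new: +{c}
  S→S C: FOLLOW(C) ⊇ FOLLOW(S) ⊇ {$,c}; new: +{$,c}
  S→b B: FOLLOW(B) ⊇ FOLLOW(S) ⊇ {$,c}; new: +{$,c}
  FOLLOW[S]={$,c}  FOLLOW[A]={c}  FOLLOW[B]={$,c}  FOLLOW[C]={$,c}
iter 2: — fixpoint
  FOLLOW[S]={$,c}  FOLLOW[A]={c}  FOLLOW[B]={$,c}  FOLLOW[C]={$,c}

FOLLOW(A) = ["c"]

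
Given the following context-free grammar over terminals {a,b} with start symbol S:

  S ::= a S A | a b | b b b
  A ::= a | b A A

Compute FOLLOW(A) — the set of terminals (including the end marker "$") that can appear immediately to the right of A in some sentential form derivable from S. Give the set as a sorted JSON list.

Compute FIRST by fixpoint:
pass 1:
  A via A→a: +{a}
  A via A→b A A: +{b}
  S via S→a S A: +{a}
  S via S→b b b: +{b}
  S: {a,b}  A: {a,b}
pass 2: (stable)
  S: {a,b}  A: {a,b}

Compute FOLLOW by fixpoint:
seed FOLLOW(S) with $
round 1:
  A→b A A: FOLLOW(A) ⊇ FIRST(A) = {a,b}; new: +{a,b}
  S→a S A: FOLLOW(S) ⊇ FIRST(A) = {a,b}; new: +{a,b}
  S→a S A: FOLLOW(A) ⊇ FOLLOW(S) ⊇ {$,a,b}; new: +{$}
  FOLLOW(S)={$,a,b}  FOLLOW(A)={$,a,b}
round 2: (stable)
  FOLLOW(S)={$,a,b}  FOLLOW(A)={$,a,b}

FOLLOW(A) = ["$", "a", "b"]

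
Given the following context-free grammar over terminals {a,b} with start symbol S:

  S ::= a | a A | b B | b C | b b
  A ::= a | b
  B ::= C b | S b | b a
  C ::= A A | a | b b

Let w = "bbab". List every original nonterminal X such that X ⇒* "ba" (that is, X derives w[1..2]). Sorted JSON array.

Convert to CNF:
  S -> T0 B | T0 C | T0 T0 | T1 A | a
  A -> a | b
  B -> C T0 | S T0 | T0 T1
  C -> A A | T0 T0 | a
  T0 -> b
  T1 -> a

CYK fill, restricted to cells inside w[1..2]:
  [1..1]={A,T0}  "b"  orig:{A}
  [2..2]={A,C,S,T1}  "a"  orig:{A,C,S}
  [1..2]={B,C,S}  "ba"

Original NTs in T[1,2] deriving "ba": ["B", "C", "S"]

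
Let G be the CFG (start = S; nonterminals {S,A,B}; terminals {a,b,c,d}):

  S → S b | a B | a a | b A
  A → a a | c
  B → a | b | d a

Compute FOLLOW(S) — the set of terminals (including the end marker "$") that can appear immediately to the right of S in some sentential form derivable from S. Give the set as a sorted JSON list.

Compute FIRST by fixpoint:
pass 1:
  A via A→a a: +{a}
  A via A→c: +{c}
  B via B→a: +{a}
  B via B→b: +{b}
  B via B→d a: +{d}
  S via S→a B: +{a}
  S via S→b A: +{b}
  FIRST(S)={a,b}  FIRST(A)={a,c}  FIRST(B)={a,b,d}
pass 2: (stable)
  FIRST(S)={a,b}  FIRST(A)={a,c}  FIRST(B)={a,b,d}

FOLLOW sets:
seed FOLLOW(S) with $
pass 1:
  S→S b: FOLLOW(S) ⊇ FIRST(b) = {b}; new: +{b}
  S→a B: FOLLOW(B) ⊇ FOLLOW(S) ⊇ {$,b}; new: +{$,b}
  S→b A: FOLLOW(A) ⊇ FOLLOW(S) ⊇ {$,b}; new: +{$,b}
  S: {$,b}  A: {$,b}  B: {$,b}
pass 2: (stable)
  S: {$,b}  A: {$,b}  B: {$,b}

FOLLOW(S) = ["$", "b"]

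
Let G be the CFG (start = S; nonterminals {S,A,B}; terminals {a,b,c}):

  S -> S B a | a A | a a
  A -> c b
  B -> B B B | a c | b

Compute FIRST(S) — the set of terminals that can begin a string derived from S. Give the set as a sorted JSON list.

FIRST sets, iterate to fixpoint:
pass 1:
  A via A→c b: +{c}
  B via B→a c: +{a}
  B via B→b: +{b}
  S via S→a A: +{a}
  FIRST(S)={a}  FIRST(A)={c}  FIRST(B)={a,b}
pass 2: done
  FIRST(S)={a}  FIRST(A)={c}  FIRST(B)={a,b}

FIRST(S) = ["a"]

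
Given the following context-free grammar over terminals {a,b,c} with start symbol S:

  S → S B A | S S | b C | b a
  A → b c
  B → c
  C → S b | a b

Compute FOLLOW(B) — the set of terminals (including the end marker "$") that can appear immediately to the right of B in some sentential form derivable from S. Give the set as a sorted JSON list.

FIRST sets, iterate to fixpoint:
iter 1:
  A via A→b c: +{b}
  B via B→c: +{c}
  C via C→a b: +{a}
  S via S→b C: +{b}
  S: {b}  A: {b}  B: {c}  C: {a}
iter 2:
  C via C→S b: +{b}
  S: {b}  A: {b}  B: {c}  C: {a,b}
iter 3: done
  S: {b}  A: {b}  B: {c}  C: {a,b}

FOLLOW iteration:
FOLLOW(S) := {$}
[1]
  C→S b: FOLLOW(S) ⊇ FIRST(b) = {b}; new: +{b}
  S→S B A: FOLLOW(S) ⊇ FIRST(B) = {c}; new: +{c}
  S→S B A: FOLLOW(B) ⊇ FIRST(A) = {b}; new: +{b}
  S→S B A: FOLLOW(A) ⊇ FOLLOW(S) ⊇ {$,b,c}; new: +{$,b,c}
  S→b C: FOLLOW(C) ⊇ FOLLOW(S) ⊇ {$,b,c}; new: +{$,b,c}
  FOLLOW[S]={$,b,c}  FOLLOW[A]={$,b,c}  FOLLOW[B]={b}  FOLLOW[C]={$,b,c}
[2] (no change)
  FOLLOW[S]={$,b,c}  FOLLOW[A]={$,b,c}  FOLLOW[B]={b}  FOLLOW[C]={$,b,c}

FOLLOW(B) = ["b"]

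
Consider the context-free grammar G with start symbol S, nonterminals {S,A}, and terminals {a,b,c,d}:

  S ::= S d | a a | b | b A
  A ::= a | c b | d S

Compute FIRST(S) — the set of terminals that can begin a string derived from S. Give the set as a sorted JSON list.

FIRST sets, iterate to fixpoint:
pass 1:
  A via A→a: +{a}
  A via A→c b: +{c}
  A via A→d S: +{d}
  S via S→a a: +{a}
  S via S→b: +{b}
  FIRST[S]={a,b}  FIRST[A]={a,c,d}
pass 2: (no change)
  FIRST[S]={a,b}  FIRST[A]={a,c,d}

FIRST(S) = ["a", "b"]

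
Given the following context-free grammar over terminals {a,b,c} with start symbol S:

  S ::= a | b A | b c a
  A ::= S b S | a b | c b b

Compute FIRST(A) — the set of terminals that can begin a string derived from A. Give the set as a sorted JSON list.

FIRST sets, iterate to fixpoint:
pass 1:
  A via A→a b: +{a}
  A via A→c b b: +{c}
  S via S→a: +{a}
  S via S→b A: +{b}
  FIRST(S)={a,b}  FIRST(A)={a,c}
pass 2:
  A via A→S b S: +{b}
  FIRST(S)={a,b}  FIRST(A)={a,b,c}
pass 3: done
  FIRST(S)={a,b}  FIRST(A)={a,b,c}

FIRST(A) = ["a", "b", "c"]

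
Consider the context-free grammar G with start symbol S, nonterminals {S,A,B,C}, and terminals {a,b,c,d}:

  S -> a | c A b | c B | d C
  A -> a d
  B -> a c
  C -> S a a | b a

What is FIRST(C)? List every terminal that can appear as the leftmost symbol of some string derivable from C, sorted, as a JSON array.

FIRST sets, iterate to fixpoint:
[1]
  A via A→a d: +{a}
  B via B→a c: +{a}
  C via C→b a: +{b}
  S via S→a: +{a}
  S via S→c A b: +{c}
  S via S→d C: +{d}
  FIRST(S)={a,c,d}  FIRST(A)={a}  FIRST(B)={a}  FIRST(C)={b}
[2]
  C via C→S a a: +{a,c,d}
  FIRST(S)={a,c,d}  FIRST(A)={a}  FIRST(B)={a}  FIRST(C)={a,b,c,d}
[3] (no change)
  FIRST(S)={a,c,d}  FIRST(A)={a}  FIRST(B)={a}  FIRST(C)={a,b,c,d}

FIRST(C) = ["a", "b", "c", "d"]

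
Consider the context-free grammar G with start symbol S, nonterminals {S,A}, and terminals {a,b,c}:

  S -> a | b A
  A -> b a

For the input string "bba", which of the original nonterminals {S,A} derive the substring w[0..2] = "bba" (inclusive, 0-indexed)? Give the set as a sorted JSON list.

Convert to CNF:
  S -> T0 A | a
  A -> T0 T1
  T0 -> b
  T1 -> a

CYK fill — only the sub-triangle for w[0..2]:
  cell(0,0) b: {T0}  orig:{}
  cell(1,1) b: {T0}  orig:{}
  cell(2,2) a: {S,T1}  orig:{S}
  cell(0,1) bb: ∅
  cell(1,2) ba: {A}
  cell(0,2) bba: {S}

Original NTs in T[0,2] deriving "bba": ["S"]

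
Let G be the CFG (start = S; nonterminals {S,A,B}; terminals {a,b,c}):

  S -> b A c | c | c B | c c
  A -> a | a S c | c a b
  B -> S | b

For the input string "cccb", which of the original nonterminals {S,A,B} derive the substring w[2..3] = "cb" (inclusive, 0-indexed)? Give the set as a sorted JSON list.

CNF form of G:
  S -> T1 B | T1 T1 | T2 X6 | c
  A -> T0 X3 | T1 X4 | a
  B -> T1 B | T1 T1 | T2 X5 | b | c
  T0 -> a
  T1 -> c
  T2 -> b
  X3 -> S T1
  X4 -> T0 T2
  X5 -> A T1
  X6 -> A T1

CYK table (by increasing span) — only the sub-triangle for w[2..3]:
  [2..2]={B,S,T1}  "c"  orig:{B,S}
  [3..3]={B,T2}  "b"  orig:{B}
  [2..3]={B,S}  "cb"

Original NTs in T[2,3] deriving "cb": ["B", "S"]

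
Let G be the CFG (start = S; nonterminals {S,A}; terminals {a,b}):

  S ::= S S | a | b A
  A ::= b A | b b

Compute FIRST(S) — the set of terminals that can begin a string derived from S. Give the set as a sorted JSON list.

Compute FIRST by fixpoint:
[1]
  A via A→b A: +{b}
  S via S→a: +{a}
  S via S→b A: +{b}
  FIRST[S]={a,b}  FIRST[A]={b}
[2] (stable)
  FIRST[S]={a,b}  FIRST[A]={b}

FIRST(S) = ["a", "b"]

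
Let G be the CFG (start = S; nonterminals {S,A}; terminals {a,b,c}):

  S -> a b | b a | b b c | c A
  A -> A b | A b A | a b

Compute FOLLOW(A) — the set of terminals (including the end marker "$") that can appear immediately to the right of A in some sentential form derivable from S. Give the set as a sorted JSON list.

FIRST sets, iterate to fixpoint:
iter 1:
  A via A→a b: +{a}
  S via S→a b: +{a}
  S via S→b a: +{b}
  S via S→c A: +{c}
  FIRST(S)={a,b,c}  FIRST(A)={a}
iter 2: done
  FIRST(S)={a,b,c}  FIRST(A)={a}

Compute FOLLOW by fixpoint:
seed FOLLOW(S) with $
[1]
  A→A b: FOLLOW(A) ⊇ FIRST(b) = {b}; new: +{b}
  S→c A: FOLLOW(A) ⊇ FOLLOW(S) ⊇ {$}; new: +{$}
  FOLLOW[S]={$}  FOLLOW[A]={$,b}
[2] — fixpoint
  FOLLOW[S]={$}  FOLLOW[A]={$,b}

FOLLOW(A) = ["$", "b"]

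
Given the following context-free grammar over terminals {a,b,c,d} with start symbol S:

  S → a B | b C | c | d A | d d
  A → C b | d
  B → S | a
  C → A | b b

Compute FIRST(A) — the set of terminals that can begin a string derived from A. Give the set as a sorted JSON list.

FIRST iteration:
[1]
  A via A→d: +{d}
  B via B→a: +{a}
  C via C→A: +{d}
  C via C→b b: +{b}
  S via S→a B: +{a}
  S via S→b C: +{b}
  S via S→c: +{c}
  S via S→d A: +{d}
  FIRST(S)={a,b,c,d}  FIRST(A)={d}  FIRST(B)={a}  FIRST(C)={b,d}
[2]
  A via A→C b: +{b}
  B via B→S: +{b,c,d}
  FIRST(S)={a,b,c,d}  FIRST(A)={b,d}  FIRST(B)={a,b,c,d}  FIRST(C)={b,d}
[3] done
  FIRST(S)={a,b,c,d}  FIRST(A)={b,d}  FIRST(B)={a,b,c,d}  FIRST(C)={b,d}

FIRST(A) = ["b", "d"]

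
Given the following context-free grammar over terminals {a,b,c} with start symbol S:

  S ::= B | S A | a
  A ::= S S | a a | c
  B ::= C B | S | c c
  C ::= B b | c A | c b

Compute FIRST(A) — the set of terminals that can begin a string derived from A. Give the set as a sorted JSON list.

FIRST iteration:
pass 1:
  A via A→a a: +{a}
  A via A→c: +{c}
  B via B→c c: +{c}
  C via C→B b: +{c}
  S via S→B: +{c}
  S via S→a: +{a}
  FIRST[S]={a,c}  FIRST[A]={a,c}  FIRST[B]={c}  FIRST[C]={c}
pass 2:
  B via B→S: +{a}
  C via C→B b: +{a}
  FIRST[S]={a,c}  FIRST[A]={a,c}  FIRST[B]={a,c}  FIRST[C]={a,c}
pass 3: done
  FIRST[S]={a,c}  FIRST[A]={a,c}  FIRST[B]={a,c}  FIRST[C]={a,c}

FIRST(A) = ["a", "c"]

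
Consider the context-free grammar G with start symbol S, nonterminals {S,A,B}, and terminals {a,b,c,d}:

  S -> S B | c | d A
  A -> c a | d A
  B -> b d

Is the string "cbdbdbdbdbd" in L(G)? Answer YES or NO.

CNF form of G:
  S -> S B | T2 A | c
  A -> T0 T1 | T2 A
  B -> T3 T2
  T0 -> c
  T1 -> a
  T2 -> d
  T3 -> b

CYK fill:
  [0..0]={S,T0}  "c"  orig:{S}
  [1..1]={T3}  "b"  orig:{}
  [2..2]={T2}  "d"  orig:{}
  [3..3]={T3}  "b"  orig:{}
  [4..4]={T2}  "d"  orig:{}
  [5..5]={T3}  "b"  orig:{}
  [6..6]={T2}  "d"  orig:{}
  [7..7]={T3}  "b"  orig:{}
  [8..8]={T2}  "d"  orig:{}
  [9..9]={T3}  "b"  orig:{}
  [10..10]={T2}  "d"  orig:{}
  [0..1]=∅  "cb"
  [1..2]={B}  "bd"
  [2..3]=∅  "db"
  [3..4]={B}  "bd"
  [4..5]=∅  "db"
  [5..6]={B}  "bd"
  [6..7]=∅  "db"
  [7..8]={B}  "bd"
  [8..9]=∅  "db"
  [9..10]={B}  "bd"
  [0..2]={S}  "cbd"
  [1..3]=∅  "bdb"
  [2..4]=∅  "dbd"
  [3..5]=∅  "bdb"
  [4..6]=∅  "dbd"
  [5..7]=∅  "bdb"
  [6..8]=∅  "dbd"
  [7..9]=∅  "bdb"
  [8..10]=∅  "dbd"
  [0..3]=∅  "cbdb"
  [1..4]=∅  "bdbd"
  [2..5]=∅  "dbdb"
  [3..6]=∅  "bdbd"
  [4..7]=∅  "dbdb"
  [5..8]=∅  "bdbd"
  [6..9]=∅  "dbdb"
  [7..10]=∅  "bdbd"
  [0..4]={S}  "cbdbd"
  [1..5]=∅  "bdbdb"
  [2..6]=∅  "dbdbd"
  [3..7]=∅  "bdbdb"
  [4..8]=∅  "dbdbd"
  [5..9]=∅  "bdbdb"
  [6..10]=∅  "dbdbd"
  [0..5]=∅  "cbdbdb"
  [1..6]=∅  "bdbdbd"
  [2..7]=∅  "dbdbdb"
  [3..8]=∅  "bdbdbd"
  [4..9]=∅  "dbdbdb"
  [5..10]=∅  "bdbdbd"
  [0..6]={S}  "cbdbdbd"
  [1..7]=∅  "bdbdbdb"
  [2..8]=∅  "dbdbdbd"
  [3..9]=∅  "bdbdbdb"
  [4..10]=∅  "dbdbdbd"
  [0..7]=∅  "cbdbdbdb"
  [1..8]=∅  "bdbdbdbd"
  [2..9]=∅  "dbdbdbdb"
  [3..10]=∅  "bdbdbdbd"
  [0..8]={S}  "cbdbdbdbd"
  [1..9]=∅  "bdbdbdbdb"
  [2..10]=∅  "dbdbdbdbd"
  [0..9]=∅  "cbdbdbdbdb"
  [1..10]=∅  "bdbdbdbdbd"
  [0..10]={S}  "cbdbdbdbdbd"

S ∈ T[0,10] ⇒ YES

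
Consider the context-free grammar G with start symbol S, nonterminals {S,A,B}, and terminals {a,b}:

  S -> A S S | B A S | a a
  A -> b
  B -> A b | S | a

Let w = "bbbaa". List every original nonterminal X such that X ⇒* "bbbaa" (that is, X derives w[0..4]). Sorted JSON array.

Convert to CNF:
  S -> A X4 | B X5 | T1 T1
  A -> b
  B -> A T0 | A X2 | B X3 | T1 T1 | a
  T0 -> b
  T1 -> a
  X2 -> S S
  X3 -> A S
  X4 -> S S
  X5 -> A S

Fill CYK table bottom-up, restricted to cells inside w[0..4]:
  [0..0]={A,T0}  "b"  orig:{A}
  [1..1]={A,T0}  "b"  orig:{A}
  [2..2]={A,T0}  "b"  orig:{A}
  [3..3]={B,T1}  "a"  orig:{B}
  [4..4]={B,T1}  "a"  orig:{B}
  [0..1]={B}  "bb"
  [1..2]={B}  "bb"
  [2..3]=∅  "ba"
  [3..4]={B,S}  "aa"
  [0..2]=∅  "bbb"
  [1..3]=∅  "bba"
  [2..4]={X3,X5}  "baa"  orig:{}
  [0..3]=∅  "bbba"
  [1..4]=∅  "bbaa"
  [0..4]={B,S}  "bbbaa"

Original NTs in T[0,4] deriving "bbbaa": ["B", "S"]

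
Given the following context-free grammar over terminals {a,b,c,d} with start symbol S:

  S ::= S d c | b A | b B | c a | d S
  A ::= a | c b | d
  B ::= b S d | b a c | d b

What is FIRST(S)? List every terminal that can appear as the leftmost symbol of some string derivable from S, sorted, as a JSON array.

Compute FIRST by fixpoint:
pass 1:
  A via A→a: +{a}
  A via A→c b: +{c}
  A via A→d: +{d}
  B via B→b S d: +{b}
  B via B→d b: +{d}
  S via S→b A: +{b}
  S via S→c a: +{c}
  S via S→d S: +{d}
  S: {b,c,d}  A: {a,c,d}  B: {b,d}
pass 2: (stable)
  S: {b,c,d}  A: {a,c,d}  B: {b,d}

FIRST(S) = ["b", "c", "d"]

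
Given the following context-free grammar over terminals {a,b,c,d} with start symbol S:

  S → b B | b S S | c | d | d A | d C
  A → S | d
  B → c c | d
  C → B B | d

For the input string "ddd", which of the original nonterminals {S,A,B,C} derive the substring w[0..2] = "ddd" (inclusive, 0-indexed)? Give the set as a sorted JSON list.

Convert to CNF:
  S -> T0 B | T0 X4 | T1 A | T1 C | c | d
  A -> T0 B | T0 X3 | T1 A | T1 C | c | d
  B -> T2 T2 | d
  C -> B B | d
  T0 -> b
  T1 -> d
  T2 -> c
  X3 -> S S
  X4 -> S S

CYK fill, restricted to cells inside w[0..2]:
  T[0,0] 'd' = {A,B,C,S,T1}  orig:{A,B,C,S}
  T[1,1] 'd' = {A,B,C,S,T1}  orig:{A,B,C,S}
  T[2,2] 'd' = {A,B,C,S,T1}  orig:{A,B,C,S}
  T[0,1] 'dd' = {A,C,S,X3,X4}  orig:{A,C,S}
  T[1,2] 'dd' = {A,C,S,X3,X4}  orig:{A,C,S}
  T[0,2] 'ddd' = {A,S,X3,X4}  orig:{A,S}

Original NTs in T[0,2] deriving "ddd": ["A", "S"]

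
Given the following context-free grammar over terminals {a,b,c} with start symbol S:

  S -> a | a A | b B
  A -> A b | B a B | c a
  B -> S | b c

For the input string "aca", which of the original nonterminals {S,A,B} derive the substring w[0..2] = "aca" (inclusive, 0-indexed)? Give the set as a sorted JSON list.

CNF form of G:
  S -> T0 B | T1 A | a
  A -> A T0 | B X3 | T2 T1
  B -> T0 B | T0 T2 | T1 A | a
  T0 -> b
  T1 -> a
  T2 -> c
  X3 -> T1 B

CYK table (by increasing span) — only the sub-triangle for w[0..2]:
  [0..0]={B,S,T1}  "a"  orig:{B,S}
  [1..1]={T2}  "c"  orig:{}
  [2..2]={B,S,T1}  "a"  orig:{B,S}
  [0..1]=∅  "ac"
  [1..2]={A}  "ca"
  [0..2]={B,S}  "aca"

Original NTs in T[0,2] deriving "aca": ["B", "S"]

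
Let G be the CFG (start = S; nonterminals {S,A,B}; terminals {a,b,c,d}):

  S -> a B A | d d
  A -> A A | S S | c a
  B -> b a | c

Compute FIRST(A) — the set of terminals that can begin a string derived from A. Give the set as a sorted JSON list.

FIRST sets, iterate to fixpoint:
[1]
  A via A→c a: +{c}
  B via B→b a: +{b}
  B via B→c: +{c}
  S via S→a B A: +{a}
  S via S→d d: +{d}
  FIRST[S]={a,d}  FIRST[A]={c}  FIRST[B]={b,c}
[2]
  A via A→S S: +{a,d}
  FIRST[S]={a,d}  FIRST[A]={a,c,d}  FIRST[B]={b,c}
[3] done
  FIRST[S]={a,d}  FIRST[A]={a,c,d}  FIRST[B]={b,c}

FIRST(A) = ["a", "c", "d"]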